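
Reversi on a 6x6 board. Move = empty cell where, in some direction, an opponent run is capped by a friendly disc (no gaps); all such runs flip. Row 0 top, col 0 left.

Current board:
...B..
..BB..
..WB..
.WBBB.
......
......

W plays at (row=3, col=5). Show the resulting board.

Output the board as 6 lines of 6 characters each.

Place W at (3,5); scan 8 dirs for brackets.
Dir NW: first cell '.' (not opp) -> no flip
Dir N: first cell '.' (not opp) -> no flip
Dir NE: edge -> no flip
Dir W: opp run (3,4) (3,3) (3,2) capped by W -> flip
Dir E: edge -> no flip
Dir SW: first cell '.' (not opp) -> no flip
Dir S: first cell '.' (not opp) -> no flip
Dir SE: edge -> no flip
All flips: (3,2) (3,3) (3,4)

Answer: ...B..
..BB..
..WB..
.WWWWW
......
......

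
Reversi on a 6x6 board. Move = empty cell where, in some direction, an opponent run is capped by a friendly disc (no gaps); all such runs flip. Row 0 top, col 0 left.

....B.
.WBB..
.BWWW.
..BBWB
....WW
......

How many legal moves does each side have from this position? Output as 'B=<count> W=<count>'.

Answer: B=9 W=10

Derivation:
-- B to move --
(0,0): flips 2 -> legal
(0,1): flips 1 -> legal
(0,2): no bracket -> illegal
(1,0): flips 1 -> legal
(1,4): flips 1 -> legal
(1,5): flips 1 -> legal
(2,0): no bracket -> illegal
(2,5): flips 3 -> legal
(3,1): flips 1 -> legal
(4,3): no bracket -> illegal
(5,3): flips 1 -> legal
(5,4): no bracket -> illegal
(5,5): flips 2 -> legal
B mobility = 9
-- W to move --
(0,1): flips 1 -> legal
(0,2): flips 2 -> legal
(0,3): flips 1 -> legal
(0,5): no bracket -> illegal
(1,0): no bracket -> illegal
(1,4): flips 2 -> legal
(1,5): no bracket -> illegal
(2,0): flips 1 -> legal
(2,5): flips 1 -> legal
(3,0): no bracket -> illegal
(3,1): flips 3 -> legal
(4,1): flips 1 -> legal
(4,2): flips 2 -> legal
(4,3): flips 1 -> legal
W mobility = 10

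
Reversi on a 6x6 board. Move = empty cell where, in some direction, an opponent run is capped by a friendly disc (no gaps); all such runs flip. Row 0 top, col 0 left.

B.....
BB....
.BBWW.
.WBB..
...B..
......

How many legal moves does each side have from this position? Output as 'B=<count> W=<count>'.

-- B to move --
(1,2): no bracket -> illegal
(1,3): flips 1 -> legal
(1,4): flips 1 -> legal
(1,5): flips 1 -> legal
(2,0): no bracket -> illegal
(2,5): flips 2 -> legal
(3,0): flips 1 -> legal
(3,4): no bracket -> illegal
(3,5): no bracket -> illegal
(4,0): flips 1 -> legal
(4,1): flips 1 -> legal
(4,2): no bracket -> illegal
B mobility = 7
-- W to move --
(0,1): flips 2 -> legal
(0,2): no bracket -> illegal
(1,2): no bracket -> illegal
(1,3): flips 1 -> legal
(2,0): flips 2 -> legal
(3,0): no bracket -> illegal
(3,4): flips 2 -> legal
(4,1): flips 1 -> legal
(4,2): flips 1 -> legal
(4,4): no bracket -> illegal
(5,2): no bracket -> illegal
(5,3): flips 2 -> legal
(5,4): no bracket -> illegal
W mobility = 7

Answer: B=7 W=7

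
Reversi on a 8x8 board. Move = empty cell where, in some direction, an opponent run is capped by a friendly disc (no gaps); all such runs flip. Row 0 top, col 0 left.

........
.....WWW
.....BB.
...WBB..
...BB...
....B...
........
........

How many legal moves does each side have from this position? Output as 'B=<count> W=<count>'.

Answer: B=7 W=6

Derivation:
-- B to move --
(0,4): flips 1 -> legal
(0,5): flips 1 -> legal
(0,6): flips 1 -> legal
(0,7): flips 1 -> legal
(1,4): no bracket -> illegal
(2,2): flips 1 -> legal
(2,3): flips 1 -> legal
(2,4): no bracket -> illegal
(2,7): no bracket -> illegal
(3,2): flips 1 -> legal
(4,2): no bracket -> illegal
B mobility = 7
-- W to move --
(1,4): no bracket -> illegal
(2,3): no bracket -> illegal
(2,4): no bracket -> illegal
(2,7): no bracket -> illegal
(3,2): no bracket -> illegal
(3,6): flips 3 -> legal
(3,7): flips 1 -> legal
(4,2): no bracket -> illegal
(4,5): flips 2 -> legal
(4,6): no bracket -> illegal
(5,2): flips 3 -> legal
(5,3): flips 4 -> legal
(5,5): flips 1 -> legal
(6,3): no bracket -> illegal
(6,4): no bracket -> illegal
(6,5): no bracket -> illegal
W mobility = 6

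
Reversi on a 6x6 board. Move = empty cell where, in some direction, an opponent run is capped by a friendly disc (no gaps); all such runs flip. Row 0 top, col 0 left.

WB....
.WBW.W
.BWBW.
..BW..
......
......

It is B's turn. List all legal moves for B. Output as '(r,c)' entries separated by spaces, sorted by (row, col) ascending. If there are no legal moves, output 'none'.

Answer: (0,3) (1,0) (1,4) (2,5) (3,4) (4,3)

Derivation:
(0,2): no bracket -> illegal
(0,3): flips 1 -> legal
(0,4): no bracket -> illegal
(0,5): no bracket -> illegal
(1,0): flips 1 -> legal
(1,4): flips 1 -> legal
(2,0): no bracket -> illegal
(2,5): flips 1 -> legal
(3,1): no bracket -> illegal
(3,4): flips 1 -> legal
(3,5): no bracket -> illegal
(4,2): no bracket -> illegal
(4,3): flips 1 -> legal
(4,4): no bracket -> illegal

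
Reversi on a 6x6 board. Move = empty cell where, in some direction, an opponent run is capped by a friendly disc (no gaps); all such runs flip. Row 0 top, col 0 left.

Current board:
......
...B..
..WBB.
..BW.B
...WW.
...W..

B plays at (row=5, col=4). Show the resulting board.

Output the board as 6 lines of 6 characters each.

Answer: ......
...B..
..WBB.
..BW.B
...BW.
...WB.

Derivation:
Place B at (5,4); scan 8 dirs for brackets.
Dir NW: opp run (4,3) capped by B -> flip
Dir N: opp run (4,4), next='.' -> no flip
Dir NE: first cell '.' (not opp) -> no flip
Dir W: opp run (5,3), next='.' -> no flip
Dir E: first cell '.' (not opp) -> no flip
Dir SW: edge -> no flip
Dir S: edge -> no flip
Dir SE: edge -> no flip
All flips: (4,3)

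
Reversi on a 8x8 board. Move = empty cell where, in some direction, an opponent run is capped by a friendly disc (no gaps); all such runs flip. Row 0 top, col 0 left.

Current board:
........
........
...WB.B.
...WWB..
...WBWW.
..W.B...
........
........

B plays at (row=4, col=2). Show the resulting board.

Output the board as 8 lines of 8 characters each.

Place B at (4,2); scan 8 dirs for brackets.
Dir NW: first cell '.' (not opp) -> no flip
Dir N: first cell '.' (not opp) -> no flip
Dir NE: opp run (3,3) capped by B -> flip
Dir W: first cell '.' (not opp) -> no flip
Dir E: opp run (4,3) capped by B -> flip
Dir SW: first cell '.' (not opp) -> no flip
Dir S: opp run (5,2), next='.' -> no flip
Dir SE: first cell '.' (not opp) -> no flip
All flips: (3,3) (4,3)

Answer: ........
........
...WB.B.
...BWB..
..BBBWW.
..W.B...
........
........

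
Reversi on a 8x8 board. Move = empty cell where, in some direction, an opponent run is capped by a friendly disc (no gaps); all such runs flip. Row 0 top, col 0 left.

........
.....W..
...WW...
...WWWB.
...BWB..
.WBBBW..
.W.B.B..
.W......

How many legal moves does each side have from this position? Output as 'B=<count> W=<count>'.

-- B to move --
(0,4): no bracket -> illegal
(0,5): no bracket -> illegal
(0,6): no bracket -> illegal
(1,2): flips 2 -> legal
(1,3): flips 2 -> legal
(1,4): flips 3 -> legal
(1,6): no bracket -> illegal
(2,2): no bracket -> illegal
(2,5): flips 2 -> legal
(2,6): flips 2 -> legal
(3,2): flips 3 -> legal
(4,0): no bracket -> illegal
(4,1): no bracket -> illegal
(4,2): no bracket -> illegal
(4,6): no bracket -> illegal
(5,0): flips 1 -> legal
(5,6): flips 1 -> legal
(6,0): no bracket -> illegal
(6,2): no bracket -> illegal
(6,4): no bracket -> illegal
(6,6): no bracket -> illegal
(7,0): flips 1 -> legal
(7,2): no bracket -> illegal
B mobility = 9
-- W to move --
(2,5): no bracket -> illegal
(2,6): no bracket -> illegal
(2,7): no bracket -> illegal
(3,2): no bracket -> illegal
(3,7): flips 1 -> legal
(4,1): no bracket -> illegal
(4,2): flips 1 -> legal
(4,6): flips 1 -> legal
(4,7): no bracket -> illegal
(5,6): flips 1 -> legal
(6,2): flips 1 -> legal
(6,4): flips 1 -> legal
(6,6): no bracket -> illegal
(7,2): no bracket -> illegal
(7,3): flips 3 -> legal
(7,4): no bracket -> illegal
(7,5): flips 1 -> legal
(7,6): no bracket -> illegal
W mobility = 8

Answer: B=9 W=8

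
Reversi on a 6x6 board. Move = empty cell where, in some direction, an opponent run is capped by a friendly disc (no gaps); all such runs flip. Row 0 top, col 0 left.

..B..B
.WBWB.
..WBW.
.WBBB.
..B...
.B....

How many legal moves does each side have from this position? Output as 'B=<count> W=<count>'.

-- B to move --
(0,0): flips 2 -> legal
(0,1): no bracket -> illegal
(0,3): flips 1 -> legal
(0,4): no bracket -> illegal
(1,0): flips 1 -> legal
(1,5): flips 1 -> legal
(2,0): flips 2 -> legal
(2,1): flips 1 -> legal
(2,5): flips 1 -> legal
(3,0): flips 1 -> legal
(3,5): flips 2 -> legal
(4,0): no bracket -> illegal
(4,1): no bracket -> illegal
B mobility = 9
-- W to move --
(0,1): no bracket -> illegal
(0,3): no bracket -> illegal
(0,4): flips 1 -> legal
(1,5): flips 1 -> legal
(2,1): no bracket -> illegal
(2,5): no bracket -> illegal
(3,5): flips 3 -> legal
(4,0): no bracket -> illegal
(4,1): no bracket -> illegal
(4,3): flips 2 -> legal
(4,4): flips 2 -> legal
(4,5): no bracket -> illegal
(5,0): no bracket -> illegal
(5,2): flips 2 -> legal
(5,3): flips 1 -> legal
W mobility = 7

Answer: B=9 W=7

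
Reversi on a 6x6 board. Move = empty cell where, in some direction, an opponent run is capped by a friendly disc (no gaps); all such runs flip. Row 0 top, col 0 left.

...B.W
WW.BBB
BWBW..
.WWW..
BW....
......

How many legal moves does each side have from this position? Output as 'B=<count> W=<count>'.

-- B to move --
(0,0): flips 2 -> legal
(0,1): no bracket -> illegal
(0,2): flips 1 -> legal
(0,4): no bracket -> illegal
(1,2): no bracket -> illegal
(2,4): flips 1 -> legal
(3,0): no bracket -> illegal
(3,4): no bracket -> illegal
(4,2): flips 3 -> legal
(4,3): flips 2 -> legal
(4,4): flips 1 -> legal
(5,0): flips 3 -> legal
(5,1): no bracket -> illegal
(5,2): no bracket -> illegal
B mobility = 7
-- W to move --
(0,2): no bracket -> illegal
(0,4): flips 2 -> legal
(1,2): flips 1 -> legal
(2,4): no bracket -> illegal
(2,5): flips 1 -> legal
(3,0): flips 1 -> legal
(5,0): no bracket -> illegal
(5,1): no bracket -> illegal
W mobility = 4

Answer: B=7 W=4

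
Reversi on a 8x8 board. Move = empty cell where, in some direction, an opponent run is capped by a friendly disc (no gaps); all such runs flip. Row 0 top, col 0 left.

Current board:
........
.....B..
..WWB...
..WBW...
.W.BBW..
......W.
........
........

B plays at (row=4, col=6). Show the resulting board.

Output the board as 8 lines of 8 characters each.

Place B at (4,6); scan 8 dirs for brackets.
Dir NW: first cell '.' (not opp) -> no flip
Dir N: first cell '.' (not opp) -> no flip
Dir NE: first cell '.' (not opp) -> no flip
Dir W: opp run (4,5) capped by B -> flip
Dir E: first cell '.' (not opp) -> no flip
Dir SW: first cell '.' (not opp) -> no flip
Dir S: opp run (5,6), next='.' -> no flip
Dir SE: first cell '.' (not opp) -> no flip
All flips: (4,5)

Answer: ........
.....B..
..WWB...
..WBW...
.W.BBBB.
......W.
........
........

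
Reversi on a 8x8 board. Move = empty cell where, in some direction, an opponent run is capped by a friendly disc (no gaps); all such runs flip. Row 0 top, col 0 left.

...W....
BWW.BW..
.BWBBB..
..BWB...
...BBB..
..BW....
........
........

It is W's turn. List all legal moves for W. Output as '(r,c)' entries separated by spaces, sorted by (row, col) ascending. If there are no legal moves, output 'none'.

Answer: (1,3) (2,0) (2,6) (3,0) (3,1) (3,5) (3,6) (4,2) (5,1) (5,5) (5,6)

Derivation:
(0,0): no bracket -> illegal
(0,1): no bracket -> illegal
(0,4): no bracket -> illegal
(0,5): no bracket -> illegal
(1,3): flips 2 -> legal
(1,6): no bracket -> illegal
(2,0): flips 1 -> legal
(2,6): flips 3 -> legal
(3,0): flips 1 -> legal
(3,1): flips 2 -> legal
(3,5): flips 3 -> legal
(3,6): flips 2 -> legal
(4,1): no bracket -> illegal
(4,2): flips 1 -> legal
(4,6): no bracket -> illegal
(5,1): flips 1 -> legal
(5,4): no bracket -> illegal
(5,5): flips 1 -> legal
(5,6): flips 3 -> legal
(6,1): no bracket -> illegal
(6,2): no bracket -> illegal
(6,3): no bracket -> illegal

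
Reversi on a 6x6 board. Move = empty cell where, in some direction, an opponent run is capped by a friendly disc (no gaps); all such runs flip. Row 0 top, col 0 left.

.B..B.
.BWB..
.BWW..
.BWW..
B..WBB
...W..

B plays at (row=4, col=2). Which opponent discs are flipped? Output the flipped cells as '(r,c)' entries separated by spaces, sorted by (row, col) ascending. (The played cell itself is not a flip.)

Answer: (4,3)

Derivation:
Dir NW: first cell 'B' (not opp) -> no flip
Dir N: opp run (3,2) (2,2) (1,2), next='.' -> no flip
Dir NE: opp run (3,3), next='.' -> no flip
Dir W: first cell '.' (not opp) -> no flip
Dir E: opp run (4,3) capped by B -> flip
Dir SW: first cell '.' (not opp) -> no flip
Dir S: first cell '.' (not opp) -> no flip
Dir SE: opp run (5,3), next=edge -> no flip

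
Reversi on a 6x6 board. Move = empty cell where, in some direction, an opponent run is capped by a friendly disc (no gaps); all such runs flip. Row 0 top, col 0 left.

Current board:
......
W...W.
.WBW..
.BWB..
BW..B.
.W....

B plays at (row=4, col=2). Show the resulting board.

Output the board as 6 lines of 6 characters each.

Place B at (4,2); scan 8 dirs for brackets.
Dir NW: first cell 'B' (not opp) -> no flip
Dir N: opp run (3,2) capped by B -> flip
Dir NE: first cell 'B' (not opp) -> no flip
Dir W: opp run (4,1) capped by B -> flip
Dir E: first cell '.' (not opp) -> no flip
Dir SW: opp run (5,1), next=edge -> no flip
Dir S: first cell '.' (not opp) -> no flip
Dir SE: first cell '.' (not opp) -> no flip
All flips: (3,2) (4,1)

Answer: ......
W...W.
.WBW..
.BBB..
BBB.B.
.W....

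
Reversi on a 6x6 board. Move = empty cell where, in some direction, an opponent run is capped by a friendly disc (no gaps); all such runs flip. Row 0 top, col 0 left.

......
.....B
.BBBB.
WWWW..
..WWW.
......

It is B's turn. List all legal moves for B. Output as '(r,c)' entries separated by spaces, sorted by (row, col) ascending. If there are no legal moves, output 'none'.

Answer: (4,0) (4,1) (5,1) (5,2) (5,3) (5,4) (5,5)

Derivation:
(2,0): no bracket -> illegal
(3,4): no bracket -> illegal
(3,5): no bracket -> illegal
(4,0): flips 1 -> legal
(4,1): flips 2 -> legal
(4,5): no bracket -> illegal
(5,1): flips 2 -> legal
(5,2): flips 2 -> legal
(5,3): flips 2 -> legal
(5,4): flips 2 -> legal
(5,5): flips 2 -> legal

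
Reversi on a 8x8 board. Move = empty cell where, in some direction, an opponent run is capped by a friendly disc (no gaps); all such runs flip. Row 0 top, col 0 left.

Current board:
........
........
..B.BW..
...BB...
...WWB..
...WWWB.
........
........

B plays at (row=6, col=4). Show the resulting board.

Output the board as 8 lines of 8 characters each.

Place B at (6,4); scan 8 dirs for brackets.
Dir NW: opp run (5,3), next='.' -> no flip
Dir N: opp run (5,4) (4,4) capped by B -> flip
Dir NE: opp run (5,5), next='.' -> no flip
Dir W: first cell '.' (not opp) -> no flip
Dir E: first cell '.' (not opp) -> no flip
Dir SW: first cell '.' (not opp) -> no flip
Dir S: first cell '.' (not opp) -> no flip
Dir SE: first cell '.' (not opp) -> no flip
All flips: (4,4) (5,4)

Answer: ........
........
..B.BW..
...BB...
...WBB..
...WBWB.
....B...
........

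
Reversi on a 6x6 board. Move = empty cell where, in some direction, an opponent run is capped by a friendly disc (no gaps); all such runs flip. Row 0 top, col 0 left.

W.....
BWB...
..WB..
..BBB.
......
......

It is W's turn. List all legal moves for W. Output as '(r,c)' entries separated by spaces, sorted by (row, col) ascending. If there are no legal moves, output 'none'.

Answer: (0,2) (1,3) (2,0) (2,4) (4,2) (4,4)

Derivation:
(0,1): no bracket -> illegal
(0,2): flips 1 -> legal
(0,3): no bracket -> illegal
(1,3): flips 1 -> legal
(1,4): no bracket -> illegal
(2,0): flips 1 -> legal
(2,1): no bracket -> illegal
(2,4): flips 1 -> legal
(2,5): no bracket -> illegal
(3,1): no bracket -> illegal
(3,5): no bracket -> illegal
(4,1): no bracket -> illegal
(4,2): flips 1 -> legal
(4,3): no bracket -> illegal
(4,4): flips 1 -> legal
(4,5): no bracket -> illegal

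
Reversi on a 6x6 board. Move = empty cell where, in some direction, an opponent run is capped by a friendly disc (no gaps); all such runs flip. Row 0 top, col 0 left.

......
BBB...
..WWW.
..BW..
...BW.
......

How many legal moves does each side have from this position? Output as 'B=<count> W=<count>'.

Answer: B=5 W=7

Derivation:
-- B to move --
(1,3): flips 2 -> legal
(1,4): flips 1 -> legal
(1,5): no bracket -> illegal
(2,1): no bracket -> illegal
(2,5): no bracket -> illegal
(3,1): no bracket -> illegal
(3,4): flips 2 -> legal
(3,5): no bracket -> illegal
(4,2): no bracket -> illegal
(4,5): flips 1 -> legal
(5,3): no bracket -> illegal
(5,4): no bracket -> illegal
(5,5): flips 3 -> legal
B mobility = 5
-- W to move --
(0,0): flips 1 -> legal
(0,1): flips 1 -> legal
(0,2): flips 1 -> legal
(0,3): no bracket -> illegal
(1,3): no bracket -> illegal
(2,0): no bracket -> illegal
(2,1): no bracket -> illegal
(3,1): flips 1 -> legal
(3,4): no bracket -> illegal
(4,1): flips 1 -> legal
(4,2): flips 2 -> legal
(5,2): no bracket -> illegal
(5,3): flips 1 -> legal
(5,4): no bracket -> illegal
W mobility = 7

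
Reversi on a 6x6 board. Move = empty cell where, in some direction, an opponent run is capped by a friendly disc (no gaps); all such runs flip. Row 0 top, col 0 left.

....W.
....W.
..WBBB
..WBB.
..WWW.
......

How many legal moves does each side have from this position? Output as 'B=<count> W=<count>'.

Answer: B=11 W=3

Derivation:
-- B to move --
(0,3): flips 1 -> legal
(0,5): flips 1 -> legal
(1,1): flips 1 -> legal
(1,2): no bracket -> illegal
(1,3): no bracket -> illegal
(1,5): no bracket -> illegal
(2,1): flips 1 -> legal
(3,1): flips 1 -> legal
(3,5): no bracket -> illegal
(4,1): flips 1 -> legal
(4,5): no bracket -> illegal
(5,1): flips 1 -> legal
(5,2): flips 1 -> legal
(5,3): flips 1 -> legal
(5,4): flips 1 -> legal
(5,5): flips 1 -> legal
B mobility = 11
-- W to move --
(1,2): no bracket -> illegal
(1,3): flips 2 -> legal
(1,5): flips 2 -> legal
(3,5): flips 2 -> legal
(4,5): no bracket -> illegal
W mobility = 3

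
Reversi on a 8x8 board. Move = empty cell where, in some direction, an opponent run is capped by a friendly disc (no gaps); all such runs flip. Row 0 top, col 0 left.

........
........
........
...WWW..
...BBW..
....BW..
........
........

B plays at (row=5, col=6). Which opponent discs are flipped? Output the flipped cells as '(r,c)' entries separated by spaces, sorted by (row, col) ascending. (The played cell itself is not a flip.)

Dir NW: opp run (4,5) (3,4), next='.' -> no flip
Dir N: first cell '.' (not opp) -> no flip
Dir NE: first cell '.' (not opp) -> no flip
Dir W: opp run (5,5) capped by B -> flip
Dir E: first cell '.' (not opp) -> no flip
Dir SW: first cell '.' (not opp) -> no flip
Dir S: first cell '.' (not opp) -> no flip
Dir SE: first cell '.' (not opp) -> no flip

Answer: (5,5)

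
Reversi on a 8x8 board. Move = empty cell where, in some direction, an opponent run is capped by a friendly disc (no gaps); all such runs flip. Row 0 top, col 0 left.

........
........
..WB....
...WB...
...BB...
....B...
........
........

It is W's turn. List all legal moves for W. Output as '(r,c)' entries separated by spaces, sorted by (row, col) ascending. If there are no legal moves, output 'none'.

Answer: (1,3) (2,4) (3,5) (5,3) (5,5)

Derivation:
(1,2): no bracket -> illegal
(1,3): flips 1 -> legal
(1,4): no bracket -> illegal
(2,4): flips 1 -> legal
(2,5): no bracket -> illegal
(3,2): no bracket -> illegal
(3,5): flips 1 -> legal
(4,2): no bracket -> illegal
(4,5): no bracket -> illegal
(5,2): no bracket -> illegal
(5,3): flips 1 -> legal
(5,5): flips 1 -> legal
(6,3): no bracket -> illegal
(6,4): no bracket -> illegal
(6,5): no bracket -> illegal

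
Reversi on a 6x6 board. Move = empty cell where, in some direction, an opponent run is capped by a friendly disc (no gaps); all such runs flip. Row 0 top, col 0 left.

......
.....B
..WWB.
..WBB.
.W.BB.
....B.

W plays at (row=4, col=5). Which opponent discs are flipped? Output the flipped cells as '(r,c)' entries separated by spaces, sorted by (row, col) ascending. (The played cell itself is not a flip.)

Dir NW: opp run (3,4) capped by W -> flip
Dir N: first cell '.' (not opp) -> no flip
Dir NE: edge -> no flip
Dir W: opp run (4,4) (4,3), next='.' -> no flip
Dir E: edge -> no flip
Dir SW: opp run (5,4), next=edge -> no flip
Dir S: first cell '.' (not opp) -> no flip
Dir SE: edge -> no flip

Answer: (3,4)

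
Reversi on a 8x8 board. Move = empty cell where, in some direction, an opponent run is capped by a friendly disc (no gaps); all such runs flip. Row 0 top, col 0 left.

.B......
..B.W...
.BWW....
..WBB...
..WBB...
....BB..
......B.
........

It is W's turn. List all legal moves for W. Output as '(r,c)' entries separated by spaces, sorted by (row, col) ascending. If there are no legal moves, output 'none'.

Answer: (0,2) (1,0) (2,0) (2,4) (3,5) (4,5) (5,3) (6,5) (7,7)

Derivation:
(0,0): no bracket -> illegal
(0,2): flips 1 -> legal
(0,3): no bracket -> illegal
(1,0): flips 1 -> legal
(1,1): no bracket -> illegal
(1,3): no bracket -> illegal
(2,0): flips 1 -> legal
(2,4): flips 1 -> legal
(2,5): no bracket -> illegal
(3,0): no bracket -> illegal
(3,1): no bracket -> illegal
(3,5): flips 2 -> legal
(4,5): flips 3 -> legal
(4,6): no bracket -> illegal
(5,2): no bracket -> illegal
(5,3): flips 2 -> legal
(5,6): no bracket -> illegal
(5,7): no bracket -> illegal
(6,3): no bracket -> illegal
(6,4): no bracket -> illegal
(6,5): flips 2 -> legal
(6,7): no bracket -> illegal
(7,5): no bracket -> illegal
(7,6): no bracket -> illegal
(7,7): flips 4 -> legal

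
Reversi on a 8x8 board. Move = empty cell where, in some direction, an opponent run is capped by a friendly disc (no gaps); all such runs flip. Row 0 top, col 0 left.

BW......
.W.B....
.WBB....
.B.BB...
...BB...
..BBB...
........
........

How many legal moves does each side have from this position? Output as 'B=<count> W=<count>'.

Answer: B=2 W=3

Derivation:
-- B to move --
(0,2): flips 1 -> legal
(1,0): no bracket -> illegal
(1,2): no bracket -> illegal
(2,0): flips 1 -> legal
(3,0): no bracket -> illegal
(3,2): no bracket -> illegal
B mobility = 2
-- W to move --
(0,2): no bracket -> illegal
(0,3): no bracket -> illegal
(0,4): no bracket -> illegal
(1,0): no bracket -> illegal
(1,2): no bracket -> illegal
(1,4): no bracket -> illegal
(2,0): no bracket -> illegal
(2,4): flips 2 -> legal
(2,5): no bracket -> illegal
(3,0): no bracket -> illegal
(3,2): no bracket -> illegal
(3,5): no bracket -> illegal
(4,0): no bracket -> illegal
(4,1): flips 1 -> legal
(4,2): no bracket -> illegal
(4,5): no bracket -> illegal
(5,1): no bracket -> illegal
(5,5): flips 3 -> legal
(6,1): no bracket -> illegal
(6,2): no bracket -> illegal
(6,3): no bracket -> illegal
(6,4): no bracket -> illegal
(6,5): no bracket -> illegal
W mobility = 3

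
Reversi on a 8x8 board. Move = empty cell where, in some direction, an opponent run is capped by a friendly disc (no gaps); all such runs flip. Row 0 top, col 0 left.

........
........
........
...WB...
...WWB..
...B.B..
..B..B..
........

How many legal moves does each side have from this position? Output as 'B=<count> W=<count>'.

Answer: B=7 W=7

Derivation:
-- B to move --
(2,2): flips 2 -> legal
(2,3): flips 2 -> legal
(2,4): no bracket -> illegal
(3,2): flips 1 -> legal
(3,5): flips 1 -> legal
(4,2): flips 2 -> legal
(5,2): flips 1 -> legal
(5,4): flips 1 -> legal
B mobility = 7
-- W to move --
(2,3): no bracket -> illegal
(2,4): flips 1 -> legal
(2,5): flips 1 -> legal
(3,5): flips 1 -> legal
(3,6): no bracket -> illegal
(4,2): no bracket -> illegal
(4,6): flips 1 -> legal
(5,1): no bracket -> illegal
(5,2): no bracket -> illegal
(5,4): no bracket -> illegal
(5,6): no bracket -> illegal
(6,1): no bracket -> illegal
(6,3): flips 1 -> legal
(6,4): no bracket -> illegal
(6,6): flips 1 -> legal
(7,1): flips 2 -> legal
(7,2): no bracket -> illegal
(7,3): no bracket -> illegal
(7,4): no bracket -> illegal
(7,5): no bracket -> illegal
(7,6): no bracket -> illegal
W mobility = 7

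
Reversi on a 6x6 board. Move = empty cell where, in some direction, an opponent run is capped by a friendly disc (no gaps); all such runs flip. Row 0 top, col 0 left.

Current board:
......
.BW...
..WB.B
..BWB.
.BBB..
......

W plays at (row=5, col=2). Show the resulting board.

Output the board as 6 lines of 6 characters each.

Place W at (5,2); scan 8 dirs for brackets.
Dir NW: opp run (4,1), next='.' -> no flip
Dir N: opp run (4,2) (3,2) capped by W -> flip
Dir NE: opp run (4,3) (3,4) (2,5), next=edge -> no flip
Dir W: first cell '.' (not opp) -> no flip
Dir E: first cell '.' (not opp) -> no flip
Dir SW: edge -> no flip
Dir S: edge -> no flip
Dir SE: edge -> no flip
All flips: (3,2) (4,2)

Answer: ......
.BW...
..WB.B
..WWB.
.BWB..
..W...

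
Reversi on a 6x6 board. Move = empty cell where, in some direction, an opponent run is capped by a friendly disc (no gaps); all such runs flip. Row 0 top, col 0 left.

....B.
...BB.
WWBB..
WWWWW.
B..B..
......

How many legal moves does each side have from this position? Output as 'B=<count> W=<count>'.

Answer: B=6 W=9

Derivation:
-- B to move --
(1,0): flips 4 -> legal
(1,1): no bracket -> illegal
(1,2): no bracket -> illegal
(2,4): no bracket -> illegal
(2,5): flips 1 -> legal
(3,5): no bracket -> illegal
(4,1): flips 1 -> legal
(4,2): flips 1 -> legal
(4,4): flips 1 -> legal
(4,5): flips 1 -> legal
B mobility = 6
-- W to move --
(0,2): no bracket -> illegal
(0,3): flips 2 -> legal
(0,5): flips 2 -> legal
(1,1): flips 1 -> legal
(1,2): flips 2 -> legal
(1,5): no bracket -> illegal
(2,4): flips 2 -> legal
(2,5): no bracket -> illegal
(4,1): no bracket -> illegal
(4,2): no bracket -> illegal
(4,4): no bracket -> illegal
(5,0): flips 1 -> legal
(5,1): no bracket -> illegal
(5,2): flips 1 -> legal
(5,3): flips 1 -> legal
(5,4): flips 1 -> legal
W mobility = 9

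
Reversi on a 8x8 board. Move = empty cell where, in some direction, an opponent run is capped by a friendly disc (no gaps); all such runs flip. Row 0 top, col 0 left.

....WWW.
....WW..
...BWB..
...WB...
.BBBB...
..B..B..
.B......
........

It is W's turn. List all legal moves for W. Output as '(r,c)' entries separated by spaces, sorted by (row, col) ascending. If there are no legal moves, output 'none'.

Answer: (1,3) (2,2) (2,6) (3,2) (3,5) (3,6) (5,1) (5,3) (5,4) (6,6)

Derivation:
(1,2): no bracket -> illegal
(1,3): flips 1 -> legal
(1,6): no bracket -> illegal
(2,2): flips 1 -> legal
(2,6): flips 1 -> legal
(3,0): no bracket -> illegal
(3,1): no bracket -> illegal
(3,2): flips 1 -> legal
(3,5): flips 2 -> legal
(3,6): flips 1 -> legal
(4,0): no bracket -> illegal
(4,5): no bracket -> illegal
(4,6): no bracket -> illegal
(5,0): no bracket -> illegal
(5,1): flips 1 -> legal
(5,3): flips 1 -> legal
(5,4): flips 2 -> legal
(5,6): no bracket -> illegal
(6,0): no bracket -> illegal
(6,2): no bracket -> illegal
(6,3): no bracket -> illegal
(6,4): no bracket -> illegal
(6,5): no bracket -> illegal
(6,6): flips 2 -> legal
(7,0): no bracket -> illegal
(7,1): no bracket -> illegal
(7,2): no bracket -> illegal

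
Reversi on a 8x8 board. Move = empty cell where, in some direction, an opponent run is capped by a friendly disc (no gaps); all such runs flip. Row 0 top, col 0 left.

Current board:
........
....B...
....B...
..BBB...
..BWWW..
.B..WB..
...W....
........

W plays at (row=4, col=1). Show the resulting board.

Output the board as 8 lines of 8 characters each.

Answer: ........
....B...
....B...
..BBB...
.WWWWW..
.B..WB..
...W....
........

Derivation:
Place W at (4,1); scan 8 dirs for brackets.
Dir NW: first cell '.' (not opp) -> no flip
Dir N: first cell '.' (not opp) -> no flip
Dir NE: opp run (3,2), next='.' -> no flip
Dir W: first cell '.' (not opp) -> no flip
Dir E: opp run (4,2) capped by W -> flip
Dir SW: first cell '.' (not opp) -> no flip
Dir S: opp run (5,1), next='.' -> no flip
Dir SE: first cell '.' (not opp) -> no flip
All flips: (4,2)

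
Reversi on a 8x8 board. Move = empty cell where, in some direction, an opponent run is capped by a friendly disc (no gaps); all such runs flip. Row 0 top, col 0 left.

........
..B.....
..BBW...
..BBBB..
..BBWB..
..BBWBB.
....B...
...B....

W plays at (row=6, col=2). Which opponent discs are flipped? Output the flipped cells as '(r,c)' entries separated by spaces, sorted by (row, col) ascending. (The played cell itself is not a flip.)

Answer: (5,3)

Derivation:
Dir NW: first cell '.' (not opp) -> no flip
Dir N: opp run (5,2) (4,2) (3,2) (2,2) (1,2), next='.' -> no flip
Dir NE: opp run (5,3) capped by W -> flip
Dir W: first cell '.' (not opp) -> no flip
Dir E: first cell '.' (not opp) -> no flip
Dir SW: first cell '.' (not opp) -> no flip
Dir S: first cell '.' (not opp) -> no flip
Dir SE: opp run (7,3), next=edge -> no flip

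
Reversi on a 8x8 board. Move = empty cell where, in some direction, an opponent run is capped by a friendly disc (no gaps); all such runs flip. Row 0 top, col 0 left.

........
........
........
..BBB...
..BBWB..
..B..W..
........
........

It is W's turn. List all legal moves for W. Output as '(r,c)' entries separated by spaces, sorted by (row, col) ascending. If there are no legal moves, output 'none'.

Answer: (2,2) (2,4) (3,5) (4,1) (4,6)

Derivation:
(2,1): no bracket -> illegal
(2,2): flips 1 -> legal
(2,3): no bracket -> illegal
(2,4): flips 1 -> legal
(2,5): no bracket -> illegal
(3,1): no bracket -> illegal
(3,5): flips 1 -> legal
(3,6): no bracket -> illegal
(4,1): flips 2 -> legal
(4,6): flips 1 -> legal
(5,1): no bracket -> illegal
(5,3): no bracket -> illegal
(5,4): no bracket -> illegal
(5,6): no bracket -> illegal
(6,1): no bracket -> illegal
(6,2): no bracket -> illegal
(6,3): no bracket -> illegal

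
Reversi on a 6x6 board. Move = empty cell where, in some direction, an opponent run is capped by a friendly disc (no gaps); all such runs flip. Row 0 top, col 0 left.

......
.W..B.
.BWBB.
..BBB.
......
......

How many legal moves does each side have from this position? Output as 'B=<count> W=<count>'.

-- B to move --
(0,0): flips 2 -> legal
(0,1): flips 1 -> legal
(0,2): no bracket -> illegal
(1,0): no bracket -> illegal
(1,2): flips 1 -> legal
(1,3): no bracket -> illegal
(2,0): no bracket -> illegal
(3,1): no bracket -> illegal
B mobility = 3
-- W to move --
(0,3): no bracket -> illegal
(0,4): no bracket -> illegal
(0,5): no bracket -> illegal
(1,0): no bracket -> illegal
(1,2): no bracket -> illegal
(1,3): no bracket -> illegal
(1,5): no bracket -> illegal
(2,0): flips 1 -> legal
(2,5): flips 2 -> legal
(3,0): no bracket -> illegal
(3,1): flips 1 -> legal
(3,5): no bracket -> illegal
(4,1): no bracket -> illegal
(4,2): flips 1 -> legal
(4,3): no bracket -> illegal
(4,4): flips 1 -> legal
(4,5): no bracket -> illegal
W mobility = 5

Answer: B=3 W=5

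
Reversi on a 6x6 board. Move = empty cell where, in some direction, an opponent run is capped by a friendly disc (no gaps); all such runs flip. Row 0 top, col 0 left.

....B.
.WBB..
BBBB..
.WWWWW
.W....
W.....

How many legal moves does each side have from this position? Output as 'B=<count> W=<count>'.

Answer: B=10 W=5

Derivation:
-- B to move --
(0,0): flips 1 -> legal
(0,1): flips 1 -> legal
(0,2): flips 1 -> legal
(1,0): flips 1 -> legal
(2,4): no bracket -> illegal
(2,5): no bracket -> illegal
(3,0): no bracket -> illegal
(4,0): flips 1 -> legal
(4,2): flips 2 -> legal
(4,3): flips 2 -> legal
(4,4): flips 1 -> legal
(4,5): flips 1 -> legal
(5,1): flips 2 -> legal
(5,2): no bracket -> illegal
B mobility = 10
-- W to move --
(0,1): flips 2 -> legal
(0,2): flips 2 -> legal
(0,3): flips 2 -> legal
(0,5): no bracket -> illegal
(1,0): flips 1 -> legal
(1,4): flips 3 -> legal
(1,5): no bracket -> illegal
(2,4): no bracket -> illegal
(3,0): no bracket -> illegal
W mobility = 5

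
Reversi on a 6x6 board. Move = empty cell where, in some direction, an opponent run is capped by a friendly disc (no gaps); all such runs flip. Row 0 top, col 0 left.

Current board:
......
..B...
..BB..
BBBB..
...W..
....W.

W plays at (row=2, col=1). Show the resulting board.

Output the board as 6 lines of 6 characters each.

Answer: ......
..B...
.WBB..
BBWB..
...W..
....W.

Derivation:
Place W at (2,1); scan 8 dirs for brackets.
Dir NW: first cell '.' (not opp) -> no flip
Dir N: first cell '.' (not opp) -> no flip
Dir NE: opp run (1,2), next='.' -> no flip
Dir W: first cell '.' (not opp) -> no flip
Dir E: opp run (2,2) (2,3), next='.' -> no flip
Dir SW: opp run (3,0), next=edge -> no flip
Dir S: opp run (3,1), next='.' -> no flip
Dir SE: opp run (3,2) capped by W -> flip
All flips: (3,2)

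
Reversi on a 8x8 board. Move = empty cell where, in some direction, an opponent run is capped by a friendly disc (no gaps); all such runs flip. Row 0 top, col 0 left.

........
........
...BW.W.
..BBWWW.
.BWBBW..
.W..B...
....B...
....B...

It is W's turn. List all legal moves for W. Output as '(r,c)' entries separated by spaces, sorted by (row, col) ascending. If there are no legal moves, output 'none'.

Answer: (1,2) (2,2) (3,1) (4,0) (5,2) (5,3) (6,3)

Derivation:
(1,2): flips 1 -> legal
(1,3): no bracket -> illegal
(1,4): no bracket -> illegal
(2,1): no bracket -> illegal
(2,2): flips 2 -> legal
(3,0): no bracket -> illegal
(3,1): flips 3 -> legal
(4,0): flips 1 -> legal
(5,0): no bracket -> illegal
(5,2): flips 1 -> legal
(5,3): flips 1 -> legal
(5,5): no bracket -> illegal
(6,3): flips 1 -> legal
(6,5): no bracket -> illegal
(7,3): no bracket -> illegal
(7,5): no bracket -> illegal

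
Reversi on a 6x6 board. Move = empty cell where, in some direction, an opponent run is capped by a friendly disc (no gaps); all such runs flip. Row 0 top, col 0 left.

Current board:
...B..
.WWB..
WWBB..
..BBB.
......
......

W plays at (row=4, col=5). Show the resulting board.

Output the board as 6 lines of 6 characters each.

Answer: ...B..
.WWB..
WWBW..
..BBW.
.....W
......

Derivation:
Place W at (4,5); scan 8 dirs for brackets.
Dir NW: opp run (3,4) (2,3) capped by W -> flip
Dir N: first cell '.' (not opp) -> no flip
Dir NE: edge -> no flip
Dir W: first cell '.' (not opp) -> no flip
Dir E: edge -> no flip
Dir SW: first cell '.' (not opp) -> no flip
Dir S: first cell '.' (not opp) -> no flip
Dir SE: edge -> no flip
All flips: (2,3) (3,4)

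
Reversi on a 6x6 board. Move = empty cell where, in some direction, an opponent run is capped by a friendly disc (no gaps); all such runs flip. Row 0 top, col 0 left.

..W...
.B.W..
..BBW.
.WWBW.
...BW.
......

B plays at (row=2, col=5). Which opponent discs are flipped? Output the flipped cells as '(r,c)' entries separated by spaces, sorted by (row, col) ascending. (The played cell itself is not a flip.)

Dir NW: first cell '.' (not opp) -> no flip
Dir N: first cell '.' (not opp) -> no flip
Dir NE: edge -> no flip
Dir W: opp run (2,4) capped by B -> flip
Dir E: edge -> no flip
Dir SW: opp run (3,4) capped by B -> flip
Dir S: first cell '.' (not opp) -> no flip
Dir SE: edge -> no flip

Answer: (2,4) (3,4)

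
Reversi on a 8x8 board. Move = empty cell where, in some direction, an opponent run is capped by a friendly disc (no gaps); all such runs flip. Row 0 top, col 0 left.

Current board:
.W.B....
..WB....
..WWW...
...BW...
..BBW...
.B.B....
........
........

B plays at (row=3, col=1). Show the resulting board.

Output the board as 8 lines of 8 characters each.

Place B at (3,1); scan 8 dirs for brackets.
Dir NW: first cell '.' (not opp) -> no flip
Dir N: first cell '.' (not opp) -> no flip
Dir NE: opp run (2,2) capped by B -> flip
Dir W: first cell '.' (not opp) -> no flip
Dir E: first cell '.' (not opp) -> no flip
Dir SW: first cell '.' (not opp) -> no flip
Dir S: first cell '.' (not opp) -> no flip
Dir SE: first cell 'B' (not opp) -> no flip
All flips: (2,2)

Answer: .W.B....
..WB....
..BWW...
.B.BW...
..BBW...
.B.B....
........
........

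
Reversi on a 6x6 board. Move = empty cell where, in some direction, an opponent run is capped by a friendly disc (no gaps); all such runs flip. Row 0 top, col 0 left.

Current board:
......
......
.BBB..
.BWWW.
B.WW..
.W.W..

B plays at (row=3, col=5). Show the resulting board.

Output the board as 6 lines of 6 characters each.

Answer: ......
......
.BBB..
.BBBBB
B.WW..
.W.W..

Derivation:
Place B at (3,5); scan 8 dirs for brackets.
Dir NW: first cell '.' (not opp) -> no flip
Dir N: first cell '.' (not opp) -> no flip
Dir NE: edge -> no flip
Dir W: opp run (3,4) (3,3) (3,2) capped by B -> flip
Dir E: edge -> no flip
Dir SW: first cell '.' (not opp) -> no flip
Dir S: first cell '.' (not opp) -> no flip
Dir SE: edge -> no flip
All flips: (3,2) (3,3) (3,4)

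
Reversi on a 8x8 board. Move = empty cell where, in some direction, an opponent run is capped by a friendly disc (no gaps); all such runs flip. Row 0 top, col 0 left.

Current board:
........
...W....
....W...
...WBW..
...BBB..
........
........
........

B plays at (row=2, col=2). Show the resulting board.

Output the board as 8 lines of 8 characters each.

Place B at (2,2); scan 8 dirs for brackets.
Dir NW: first cell '.' (not opp) -> no flip
Dir N: first cell '.' (not opp) -> no flip
Dir NE: opp run (1,3), next='.' -> no flip
Dir W: first cell '.' (not opp) -> no flip
Dir E: first cell '.' (not opp) -> no flip
Dir SW: first cell '.' (not opp) -> no flip
Dir S: first cell '.' (not opp) -> no flip
Dir SE: opp run (3,3) capped by B -> flip
All flips: (3,3)

Answer: ........
...W....
..B.W...
...BBW..
...BBB..
........
........
........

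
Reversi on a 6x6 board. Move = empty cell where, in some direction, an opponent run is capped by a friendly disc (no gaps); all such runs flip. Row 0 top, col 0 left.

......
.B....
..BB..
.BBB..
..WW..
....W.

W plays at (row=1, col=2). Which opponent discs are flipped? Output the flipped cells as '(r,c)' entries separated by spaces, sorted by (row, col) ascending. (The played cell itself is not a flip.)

Dir NW: first cell '.' (not opp) -> no flip
Dir N: first cell '.' (not opp) -> no flip
Dir NE: first cell '.' (not opp) -> no flip
Dir W: opp run (1,1), next='.' -> no flip
Dir E: first cell '.' (not opp) -> no flip
Dir SW: first cell '.' (not opp) -> no flip
Dir S: opp run (2,2) (3,2) capped by W -> flip
Dir SE: opp run (2,3), next='.' -> no flip

Answer: (2,2) (3,2)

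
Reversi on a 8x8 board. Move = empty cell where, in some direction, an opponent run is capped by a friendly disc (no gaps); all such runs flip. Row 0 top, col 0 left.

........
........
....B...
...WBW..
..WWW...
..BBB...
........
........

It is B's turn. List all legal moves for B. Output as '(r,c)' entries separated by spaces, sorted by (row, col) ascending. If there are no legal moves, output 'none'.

(2,2): no bracket -> illegal
(2,3): flips 2 -> legal
(2,5): no bracket -> illegal
(2,6): flips 2 -> legal
(3,1): flips 1 -> legal
(3,2): flips 3 -> legal
(3,6): flips 1 -> legal
(4,1): no bracket -> illegal
(4,5): no bracket -> illegal
(4,6): flips 1 -> legal
(5,1): flips 2 -> legal
(5,5): no bracket -> illegal

Answer: (2,3) (2,6) (3,1) (3,2) (3,6) (4,6) (5,1)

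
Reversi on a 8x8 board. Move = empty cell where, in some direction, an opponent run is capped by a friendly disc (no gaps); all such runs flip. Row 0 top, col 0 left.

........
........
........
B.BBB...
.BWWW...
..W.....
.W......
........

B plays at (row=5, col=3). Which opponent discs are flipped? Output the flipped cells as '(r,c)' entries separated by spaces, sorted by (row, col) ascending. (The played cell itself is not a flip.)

Answer: (4,3)

Derivation:
Dir NW: opp run (4,2), next='.' -> no flip
Dir N: opp run (4,3) capped by B -> flip
Dir NE: opp run (4,4), next='.' -> no flip
Dir W: opp run (5,2), next='.' -> no flip
Dir E: first cell '.' (not opp) -> no flip
Dir SW: first cell '.' (not opp) -> no flip
Dir S: first cell '.' (not opp) -> no flip
Dir SE: first cell '.' (not opp) -> no flip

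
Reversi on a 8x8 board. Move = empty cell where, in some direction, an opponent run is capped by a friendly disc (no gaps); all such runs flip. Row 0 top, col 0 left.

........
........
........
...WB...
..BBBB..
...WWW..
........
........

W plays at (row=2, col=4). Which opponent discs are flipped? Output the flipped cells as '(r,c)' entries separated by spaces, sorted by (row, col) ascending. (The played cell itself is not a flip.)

Answer: (3,4) (4,4)

Derivation:
Dir NW: first cell '.' (not opp) -> no flip
Dir N: first cell '.' (not opp) -> no flip
Dir NE: first cell '.' (not opp) -> no flip
Dir W: first cell '.' (not opp) -> no flip
Dir E: first cell '.' (not opp) -> no flip
Dir SW: first cell 'W' (not opp) -> no flip
Dir S: opp run (3,4) (4,4) capped by W -> flip
Dir SE: first cell '.' (not opp) -> no flip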